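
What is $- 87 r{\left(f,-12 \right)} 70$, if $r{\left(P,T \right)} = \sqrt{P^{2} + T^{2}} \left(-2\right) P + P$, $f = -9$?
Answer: $-1589490$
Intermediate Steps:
$r{\left(P,T \right)} = P - 2 P \sqrt{P^{2} + T^{2}}$ ($r{\left(P,T \right)} = - 2 \sqrt{P^{2} + T^{2}} P + P = - 2 P \sqrt{P^{2} + T^{2}} + P = P - 2 P \sqrt{P^{2} + T^{2}}$)
$- 87 r{\left(f,-12 \right)} 70 = - 87 \left(- 9 \left(1 - 2 \sqrt{\left(-9\right)^{2} + \left(-12\right)^{2}}\right)\right) 70 = - 87 \left(- 9 \left(1 - 2 \sqrt{81 + 144}\right)\right) 70 = - 87 \left(- 9 \left(1 - 2 \sqrt{225}\right)\right) 70 = - 87 \left(- 9 \left(1 - 30\right)\right) 70 = - 87 \left(\left(-9\right) \left(-29\right)\right) 70 = \left(-87\right) 261 \cdot 70 = \left(-22707\right) 70 = -1589490$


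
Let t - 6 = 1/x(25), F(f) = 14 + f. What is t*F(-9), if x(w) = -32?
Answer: 955/32 ≈ 29.844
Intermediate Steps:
t = 191/32 (t = 6 + 1/(-32) = 6 - 1/32 = 191/32 ≈ 5.9688)
t*F(-9) = 191*(14 - 9)/32 = (191/32)*5 = 955/32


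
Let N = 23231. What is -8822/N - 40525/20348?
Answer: -1120946331/472704388 ≈ -2.3713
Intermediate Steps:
-8822/N - 40525/20348 = -8822/23231 - 40525/20348 = -1120946331/472704388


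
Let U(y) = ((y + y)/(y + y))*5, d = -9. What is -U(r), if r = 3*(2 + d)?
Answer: -5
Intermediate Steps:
r = -21 (r = 3*(2 - 9) = 3*(-7) = -21)
U(y) = 5 (U(y) = ((2*y)/((2*y)))*5 = ((2*y)*(1/(2*y)))*5 = 1*5 = 5)
-U(r) = -1*5 = -5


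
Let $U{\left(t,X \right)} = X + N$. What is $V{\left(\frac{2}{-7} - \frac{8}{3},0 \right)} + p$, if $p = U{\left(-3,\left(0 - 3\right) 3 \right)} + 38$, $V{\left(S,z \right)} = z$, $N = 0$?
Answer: $29$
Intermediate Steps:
$U{\left(t,X \right)} = X$ ($U{\left(t,X \right)} = X + 0 = X$)
$p = 29$ ($p = \left(0 - 3\right) 3 + 38 = \left(-3\right) 3 + 38 = -9 + 38 = 29$)
$V{\left(\frac{2}{-7} - \frac{8}{3},0 \right)} + p = 0 + 29 = 29$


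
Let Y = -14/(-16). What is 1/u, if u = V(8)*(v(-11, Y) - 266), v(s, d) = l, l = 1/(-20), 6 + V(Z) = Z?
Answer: -10/5321 ≈ -0.0018793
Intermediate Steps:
V(Z) = -6 + Z
Y = 7/8 (Y = -14*(-1/16) = 7/8 ≈ 0.87500)
l = -1/20 ≈ -0.050000
v(s, d) = -1/20
u = -5321/10 (u = (-6 + 8)*(-1/20 - 266) = 2*(-5321/20) = -5321/10 ≈ -532.10)
1/u = 1/(-5321/10) = -10/5321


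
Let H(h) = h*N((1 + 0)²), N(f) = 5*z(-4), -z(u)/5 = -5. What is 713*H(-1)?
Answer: -89125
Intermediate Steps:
z(u) = 25 (z(u) = -5*(-5) = 25)
N(f) = 125 (N(f) = 5*25 = 125)
H(h) = 125*h (H(h) = h*125 = 125*h)
713*H(-1) = 713*(125*(-1)) = 713*(-125) = -89125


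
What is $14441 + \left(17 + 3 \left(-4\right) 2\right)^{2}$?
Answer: $14490$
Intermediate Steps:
$14441 + \left(17 + 3 \left(-4\right) 2\right)^{2} = 14441 + \left(17 - 24\right)^{2} = 14441 + \left(-7\right)^{2} = 14441 + 49 = 14490$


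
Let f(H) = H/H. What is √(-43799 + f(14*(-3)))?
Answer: I*√43798 ≈ 209.28*I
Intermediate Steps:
f(H) = 1
√(-43799 + f(14*(-3))) = √(-43799 + 1) = √(-43798) = I*√43798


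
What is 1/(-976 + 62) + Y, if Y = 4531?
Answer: 4141333/914 ≈ 4531.0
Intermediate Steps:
1/(-976 + 62) + Y = 1/(-976 + 62) + 4531 = 1/(-914) + 4531 = -1/914 + 4531 = 4141333/914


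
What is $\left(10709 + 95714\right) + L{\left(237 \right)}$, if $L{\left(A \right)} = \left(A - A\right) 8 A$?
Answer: $106423$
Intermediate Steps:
$L{\left(A \right)} = 0$ ($L{\left(A \right)} = 0 \cdot 8 A = 0 A = 0$)
$\left(10709 + 95714\right) + L{\left(237 \right)} = \left(10709 + 95714\right) + 0 = 106423 + 0 = 106423$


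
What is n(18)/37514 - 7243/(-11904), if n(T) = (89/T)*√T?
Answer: 7243/11904 + 89*√2/225084 ≈ 0.60901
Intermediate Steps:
n(T) = 89/√T
n(18)/37514 - 7243/(-11904) = (89/√18)/37514 - 7243/(-11904) = (89*(√2/6))*(1/37514) - 7243*(-1/11904) = (89*√2/6)*(1/37514) + 7243/11904 = 89*√2/225084 + 7243/11904 = 7243/11904 + 89*√2/225084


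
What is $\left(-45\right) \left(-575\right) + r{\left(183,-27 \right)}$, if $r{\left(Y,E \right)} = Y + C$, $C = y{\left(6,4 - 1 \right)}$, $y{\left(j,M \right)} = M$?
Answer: $26061$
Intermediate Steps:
$C = 3$ ($C = 4 - 1 = 3$)
$r{\left(Y,E \right)} = 3 + Y$ ($r{\left(Y,E \right)} = Y + 3 = 3 + Y$)
$\left(-45\right) \left(-575\right) + r{\left(183,-27 \right)} = \left(-45\right) \left(-575\right) + \left(3 + 183\right) = 25875 + 186 = 26061$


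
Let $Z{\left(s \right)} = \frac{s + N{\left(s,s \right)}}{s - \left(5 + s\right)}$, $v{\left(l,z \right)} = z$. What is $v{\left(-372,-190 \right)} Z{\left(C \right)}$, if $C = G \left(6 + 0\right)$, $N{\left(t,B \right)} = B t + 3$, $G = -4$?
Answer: $21090$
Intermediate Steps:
$N{\left(t,B \right)} = 3 + B t$
$C = -24$ ($C = - 4 \left(6 + 0\right) = \left(-4\right) 6 = -24$)
$Z{\left(s \right)} = - \frac{3}{5} - \frac{s}{5} - \frac{s^{2}}{5}$ ($Z{\left(s \right)} = \frac{s + \left(3 + s s\right)}{s - \left(5 + s\right)} = \frac{s + \left(3 + s^{2}\right)}{-5} = \left(3 + s + s^{2}\right) \left(- \frac{1}{5}\right) = - \frac{3}{5} - \frac{s}{5} - \frac{s^{2}}{5}$)
$v{\left(-372,-190 \right)} Z{\left(C \right)} = - 190 \left(- \frac{3}{5} - - \frac{24}{5} - \frac{\left(-24\right)^{2}}{5}\right) = - 190 \left(- \frac{3}{5} + \frac{24}{5} - \frac{576}{5}\right) = \left(-190\right) \left(-111\right) = 21090$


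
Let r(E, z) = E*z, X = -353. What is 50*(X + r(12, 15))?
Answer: -8650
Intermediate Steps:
50*(X + r(12, 15)) = 50*(-353 + 12*15) = 50*(-353 + 180) = 50*(-173) = -8650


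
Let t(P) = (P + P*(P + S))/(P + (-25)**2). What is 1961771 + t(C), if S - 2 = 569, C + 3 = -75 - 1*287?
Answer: 101996981/52 ≈ 1.9615e+6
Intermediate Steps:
C = -365 (C = -3 + (-75 - 1*287) = -3 + (-75 - 287) = -3 - 362 = -365)
S = 571 (S = 2 + 569 = 571)
t(P) = (P + P*(571 + P))/(625 + P) (t(P) = (P + P*(P + 571))/(P + (-25)**2) = (P + P*(571 + P))/(P + 625) = (P + P*(571 + P))/(625 + P))
1961771 + t(C) = 1961771 - 365*(572 - 365)/(625 - 365) = 1961771 - 365*207/260 = 1961771 - 365*1/260*207 = 1961771 - 15111/52 = 101996981/52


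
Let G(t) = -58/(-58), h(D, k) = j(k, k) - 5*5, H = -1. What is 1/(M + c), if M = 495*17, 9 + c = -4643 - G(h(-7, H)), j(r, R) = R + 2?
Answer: 1/3762 ≈ 0.00026582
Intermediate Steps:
j(r, R) = 2 + R
h(D, k) = -23 + k (h(D, k) = (2 + k) - 5*5 = (2 + k) - 25 = -23 + k)
G(t) = 1 (G(t) = -58*(-1/58) = 1)
c = -4653 (c = -9 + (-4643 - 1*1) = -9 + (-4643 - 1) = -9 - 4644 = -4653)
M = 8415
1/(M + c) = 1/(8415 - 4653) = 1/3762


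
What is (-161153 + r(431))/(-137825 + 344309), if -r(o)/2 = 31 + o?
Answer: -162077/206484 ≈ -0.78494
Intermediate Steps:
r(o) = -62 - 2*o (r(o) = -2*(31 + o) = -62 - 2*o)
(-161153 + r(431))/(-137825 + 344309) = (-161153 + (-62 - 2*431))/(-137825 + 344309) = (-161153 + (-62 - 862))/206484 = (-161153 - 924)*(1/206484) = -162077*1/206484 = -162077/206484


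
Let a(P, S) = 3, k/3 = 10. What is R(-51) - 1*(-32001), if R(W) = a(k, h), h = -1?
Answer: 32004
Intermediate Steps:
k = 30 (k = 3*10 = 30)
R(W) = 3
R(-51) - 1*(-32001) = 3 - 1*(-32001) = 3 + 32001 = 32004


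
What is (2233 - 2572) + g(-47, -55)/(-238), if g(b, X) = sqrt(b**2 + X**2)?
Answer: -339 - sqrt(5234)/238 ≈ -339.30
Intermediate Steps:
g(b, X) = sqrt(X**2 + b**2)
(2233 - 2572) + g(-47, -55)/(-238) = (2233 - 2572) + sqrt((-55)**2 + (-47)**2)/(-238) = -339 + sqrt(3025 + 2209)*(-1/238) = -339 + sqrt(5234)*(-1/238) = -339 - sqrt(5234)/238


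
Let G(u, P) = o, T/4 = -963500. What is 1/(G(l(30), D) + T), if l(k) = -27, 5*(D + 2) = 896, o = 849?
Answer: -1/3853151 ≈ -2.5953e-7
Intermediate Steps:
T = -3854000 (T = 4*(-963500) = -3854000)
D = 886/5 (D = -2 + (⅕)*896 = -2 + 896/5 = 886/5 ≈ 177.20)
G(u, P) = 849
1/(G(l(30), D) + T) = 1/(849 - 3854000) = 1/(-3853151) = -1/3853151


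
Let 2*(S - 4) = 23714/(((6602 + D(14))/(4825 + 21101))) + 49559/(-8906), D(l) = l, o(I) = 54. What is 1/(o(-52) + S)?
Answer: 7365262/342624843461 ≈ 2.1497e-5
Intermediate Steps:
S = 342227119313/7365262 (S = 4 + (23714/(((6602 + 14)/(4825 + 21101))) + 49559/(-8906))/2 = 4 + (23714/((6616/25926)) + 49559*(-1/8906))/2 = 4 + (23714/((6616*(1/25926))) - 49559/8906)/2 = 4 + (23714/(3308/12963) - 49559/8906)/2 = 4 + (23714*(12963/3308) - 49559/8906)/2 = 4 + (153702291/1654 - 49559/8906)/2 = 4 + (½)*(342197658265/3682631) = 4 + 342197658265/7365262 = 342227119313/7365262 ≈ 46465.)
1/(o(-52) + S) = 1/(54 + 342227119313/7365262) = 1/(342624843461/7365262) = 7365262/342624843461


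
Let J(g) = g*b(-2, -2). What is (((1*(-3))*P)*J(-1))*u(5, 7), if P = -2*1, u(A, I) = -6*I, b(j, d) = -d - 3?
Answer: -252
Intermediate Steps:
b(j, d) = -3 - d
J(g) = -g (J(g) = g*(-3 - 1*(-2)) = g*(-3 + 2) = g*(-1) = -g)
P = -2
(((1*(-3))*P)*J(-1))*u(5, 7) = (((1*(-3))*(-2))*(-1*(-1)))*(-6*7) = (-3*(-2)*1)*(-42) = (6*1)*(-42) = 6*(-42) = -252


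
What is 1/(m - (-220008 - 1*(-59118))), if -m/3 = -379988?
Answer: 1/1300854 ≈ 7.6873e-7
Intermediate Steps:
m = 1139964 (m = -3*(-379988) = 1139964)
1/(m - (-220008 - 1*(-59118))) = 1/(1139964 - (-220008 - 1*(-59118))) = 1/(1139964 - (-220008 + 59118)) = 1/(1139964 - 1*(-160890)) = 1/(1139964 + 160890) = 1/1300854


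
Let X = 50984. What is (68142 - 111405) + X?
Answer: 7721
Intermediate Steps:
(68142 - 111405) + X = (68142 - 111405) + 50984 = -43263 + 50984 = 7721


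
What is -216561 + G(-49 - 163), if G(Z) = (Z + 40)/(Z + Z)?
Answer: -22955423/106 ≈ -2.1656e+5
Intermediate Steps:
G(Z) = (40 + Z)/(2*Z) (G(Z) = (40 + Z)/((2*Z)) = (40 + Z)*(1/(2*Z)) = (40 + Z)/(2*Z))
-216561 + G(-49 - 163) = -216561 + (40 + (-49 - 163))/(2*(-49 - 163)) = -216561 + (1/2)*(40 - 212)/(-212) = -216561 + (1/2)*(-1/212)*(-172) = -216561 + 43/106 = -22955423/106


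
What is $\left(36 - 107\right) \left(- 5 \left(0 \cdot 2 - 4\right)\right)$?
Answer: $-1420$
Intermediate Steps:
$\left(36 - 107\right) \left(- 5 \left(0 \cdot 2 - 4\right)\right) = - 71 \left(- 5 \left(0 - 4\right)\right) = - 71 \left(\left(-5\right) \left(-4\right)\right) = \left(-71\right) 20 = -1420$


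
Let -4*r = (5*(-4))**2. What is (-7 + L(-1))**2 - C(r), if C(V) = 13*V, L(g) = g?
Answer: 1364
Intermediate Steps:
r = -100 (r = -(5*(-4))**2/4 = -1/4*(-20)**2 = -1/4*400 = -100)
(-7 + L(-1))**2 - C(r) = (-7 - 1)**2 - 13*(-100) = (-8)**2 - 1*(-1300) = 64 + 1300 = 1364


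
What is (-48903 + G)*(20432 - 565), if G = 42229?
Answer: -132592358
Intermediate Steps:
(-48903 + G)*(20432 - 565) = (-48903 + 42229)*(20432 - 565) = -6674*19867 = -132592358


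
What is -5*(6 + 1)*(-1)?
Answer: 35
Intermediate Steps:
-5*(6 + 1)*(-1) = -5*7*(-1) = -35*(-1) = 35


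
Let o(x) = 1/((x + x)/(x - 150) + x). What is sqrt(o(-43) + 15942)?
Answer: sqrt(1075340023489)/8213 ≈ 126.26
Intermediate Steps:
o(x) = 1/(x + 2*x/(-150 + x)) (o(x) = 1/((2*x)/(-150 + x) + x) = 1/(2*x/(-150 + x) + x) = 1/(x + 2*x/(-150 + x)))
sqrt(o(-43) + 15942) = sqrt((-150 - 43)/((-43)*(-148 - 43)) + 15942) = sqrt(-1/43*(-193)/(-191) + 15942) = sqrt(-1/43*(-1/191)*(-193) + 15942) = sqrt(-193/8213 + 15942) = sqrt(130931453/8213) = sqrt(1075340023489)/8213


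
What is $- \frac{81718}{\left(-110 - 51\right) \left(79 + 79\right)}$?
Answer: $\frac{5837}{1817} \approx 3.2124$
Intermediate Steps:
$- \frac{81718}{\left(-110 - 51\right) \left(79 + 79\right)} = - \frac{81718}{\left(-161\right) 158} = - \frac{81718}{-25438} = \left(-81718\right) \left(- \frac{1}{25438}\right) = \frac{5837}{1817}$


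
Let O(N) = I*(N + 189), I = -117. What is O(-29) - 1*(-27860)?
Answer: 9140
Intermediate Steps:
O(N) = -22113 - 117*N (O(N) = -117*(N + 189) = -117*(189 + N) = -22113 - 117*N)
O(-29) - 1*(-27860) = (-22113 - 117*(-29)) - 1*(-27860) = (-22113 + 3393) + 27860 = -18720 + 27860 = 9140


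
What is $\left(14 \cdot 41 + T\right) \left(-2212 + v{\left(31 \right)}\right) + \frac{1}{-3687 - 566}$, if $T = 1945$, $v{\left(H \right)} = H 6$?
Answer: $- \frac{21705159983}{4253} \approx -5.1035 \cdot 10^{6}$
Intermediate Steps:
$v{\left(H \right)} = 6 H$
$\left(14 \cdot 41 + T\right) \left(-2212 + v{\left(31 \right)}\right) + \frac{1}{-3687 - 566} = \left(14 \cdot 41 + 1945\right) \left(-2212 + 6 \cdot 31\right) + \frac{1}{-3687 - 566} = \left(574 + 1945\right) \left(-2212 + 186\right) + \frac{1}{-4253} = 2519 \left(-2026\right) - \frac{1}{4253} = -5103494 - \frac{1}{4253} = - \frac{21705159983}{4253}$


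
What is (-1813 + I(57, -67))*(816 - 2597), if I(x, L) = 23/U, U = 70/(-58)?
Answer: 114201282/35 ≈ 3.2629e+6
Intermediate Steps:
U = -35/29 (U = 70*(-1/58) = -35/29 ≈ -1.2069)
I(x, L) = -667/35 (I(x, L) = 23/(-35/29) = 23*(-29/35) = -667/35)
(-1813 + I(57, -67))*(816 - 2597) = (-1813 - 667/35)*(816 - 2597) = -64122/35*(-1781) = 114201282/35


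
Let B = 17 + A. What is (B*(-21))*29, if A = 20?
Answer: -22533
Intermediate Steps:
B = 37 (B = 17 + 20 = 37)
(B*(-21))*29 = (37*(-21))*29 = -777*29 = -22533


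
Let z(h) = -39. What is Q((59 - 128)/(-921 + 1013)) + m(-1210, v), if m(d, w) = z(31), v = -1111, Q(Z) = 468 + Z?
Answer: 1713/4 ≈ 428.25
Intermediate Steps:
m(d, w) = -39
Q((59 - 128)/(-921 + 1013)) + m(-1210, v) = (468 + (59 - 128)/(-921 + 1013)) - 39 = (468 - 69/92) - 39 = (468 - 69*1/92) - 39 = (468 - ¾) - 39 = 1869/4 - 39 = 1713/4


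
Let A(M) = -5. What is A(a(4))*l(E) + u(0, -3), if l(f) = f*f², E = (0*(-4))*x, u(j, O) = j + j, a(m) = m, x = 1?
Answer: 0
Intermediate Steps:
u(j, O) = 2*j
E = 0 (E = (0*(-4))*1 = 0*1 = 0)
l(f) = f³
A(a(4))*l(E) + u(0, -3) = -5*0³ + 2*0 = -5*0 + 0 = 0 + 0 = 0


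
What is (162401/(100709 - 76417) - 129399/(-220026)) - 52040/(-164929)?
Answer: 1114982403291561/146920721132828 ≈ 7.5890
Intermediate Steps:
(162401/(100709 - 76417) - 129399/(-220026)) - 52040/(-164929) = (162401/24292 - 129399*(-1/220026)) - 52040*(-1)/164929 = (162401*(1/24292) + 43133/73342) - 1*(-52040/164929) = (162401/24292 + 43133/73342) + 52040/164929 = 6479300489/890811932 + 52040/164929 = 1114982403291561/146920721132828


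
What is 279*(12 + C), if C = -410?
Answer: -111042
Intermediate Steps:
279*(12 + C) = 279*(12 - 410) = 279*(-398) = -111042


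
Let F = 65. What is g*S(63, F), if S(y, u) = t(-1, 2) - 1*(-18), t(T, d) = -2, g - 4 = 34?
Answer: 608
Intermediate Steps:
g = 38 (g = 4 + 34 = 38)
S(y, u) = 16 (S(y, u) = -2 - 1*(-18) = -2 + 18 = 16)
g*S(63, F) = 38*16 = 608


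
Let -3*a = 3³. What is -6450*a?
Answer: 58050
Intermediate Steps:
a = -9 (a = -⅓*3³ = -⅓*27 = -9)
-6450*a = -6450*(-9) = 58050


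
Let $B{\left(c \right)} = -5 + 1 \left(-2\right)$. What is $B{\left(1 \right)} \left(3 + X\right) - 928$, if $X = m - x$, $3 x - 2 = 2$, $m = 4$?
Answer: $- \frac{2903}{3} \approx -967.67$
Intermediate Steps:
$x = \frac{4}{3}$ ($x = \frac{2}{3} + \frac{1}{3} \cdot 2 = \frac{2}{3} + \frac{2}{3} = \frac{4}{3} \approx 1.3333$)
$B{\left(c \right)} = -7$ ($B{\left(c \right)} = -5 - 2 = -7$)
$X = \frac{8}{3}$ ($X = 4 - \frac{4}{3} = \frac{8}{3} \approx 2.6667$)
$B{\left(1 \right)} \left(3 + X\right) - 928 = - 7 \left(3 + \frac{8}{3}\right) - 928 = \left(-7\right) \frac{17}{3} - 928 = - \frac{119}{3} - 928 = - \frac{2903}{3}$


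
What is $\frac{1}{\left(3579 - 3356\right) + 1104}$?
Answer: $\frac{1}{1327} \approx 0.00075358$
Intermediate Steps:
$\frac{1}{\left(3579 - 3356\right) + 1104} = \frac{1}{223 + 1104} = \frac{1}{1327}$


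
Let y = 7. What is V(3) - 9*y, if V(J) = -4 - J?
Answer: -70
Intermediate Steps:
V(3) - 9*y = (-4 - 1*3) - 9*7 = (-4 - 3) - 63 = -7 - 63 = -70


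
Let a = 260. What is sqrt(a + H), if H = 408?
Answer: 2*sqrt(167) ≈ 25.846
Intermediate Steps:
sqrt(a + H) = sqrt(260 + 408) = sqrt(668) = 2*sqrt(167)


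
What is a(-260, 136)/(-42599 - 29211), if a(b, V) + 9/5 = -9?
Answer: 27/179525 ≈ 0.00015040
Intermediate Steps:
a(b, V) = -54/5 (a(b, V) = -9/5 - 9 = -54/5)
a(-260, 136)/(-42599 - 29211) = -54/(5*(-42599 - 29211)) = -54/5/(-71810) = -54/5*(-1/71810) = 27/179525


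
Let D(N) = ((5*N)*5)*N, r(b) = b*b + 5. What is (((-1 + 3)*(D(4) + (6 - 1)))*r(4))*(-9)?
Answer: -153090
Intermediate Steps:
r(b) = 5 + b² (r(b) = b² + 5 = 5 + b²)
D(N) = 25*N² (D(N) = (25*N)*N = 25*N²)
(((-1 + 3)*(D(4) + (6 - 1)))*r(4))*(-9) = (((-1 + 3)*(25*4² + (6 - 1)))*(5 + 4²))*(-9) = ((2*(25*16 + 5))*(5 + 16))*(-9) = ((2*(400 + 5))*21)*(-9) = ((2*405)*21)*(-9) = (810*21)*(-9) = 17010*(-9) = -153090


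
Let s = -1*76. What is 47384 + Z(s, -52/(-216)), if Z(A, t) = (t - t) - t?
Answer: 2558723/54 ≈ 47384.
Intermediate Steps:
s = -76
Z(A, t) = -t (Z(A, t) = 0 - t = -t)
47384 + Z(s, -52/(-216)) = 47384 - (-52)/(-216) = 47384 - (-52)*(-1)/216 = 47384 - 1*13/54 = 47384 - 13/54 = 2558723/54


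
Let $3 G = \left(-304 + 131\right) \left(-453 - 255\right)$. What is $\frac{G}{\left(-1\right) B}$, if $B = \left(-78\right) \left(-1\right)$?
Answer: $- \frac{20414}{39} \approx -523.44$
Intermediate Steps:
$B = 78$
$G = 40828$ ($G = \frac{\left(-304 + 131\right) \left(-453 - 255\right)}{3} = \frac{\left(-173\right) \left(-708\right)}{3} = \frac{1}{3} \cdot 122484 = 40828$)
$\frac{G}{\left(-1\right) B} = \frac{40828}{\left(-1\right) 78} = \frac{40828}{-78} = 40828 \left(- \frac{1}{78}\right) = - \frac{20414}{39}$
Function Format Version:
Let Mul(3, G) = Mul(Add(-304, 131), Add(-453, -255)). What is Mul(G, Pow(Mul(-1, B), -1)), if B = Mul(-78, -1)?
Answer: Rational(-20414, 39) ≈ -523.44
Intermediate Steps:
B = 78
G = 40828 (G = Mul(Rational(1, 3), Mul(Add(-304, 131), Add(-453, -255))) = Mul(Rational(1, 3), Mul(-173, -708)) = Mul(Rational(1, 3), 122484) = 40828)
Mul(G, Pow(Mul(-1, B), -1)) = Mul(40828, Pow(Mul(-1, 78), -1)) = Mul(40828, Pow(-78, -1)) = Mul(40828, Rational(-1, 78)) = Rational(-20414, 39)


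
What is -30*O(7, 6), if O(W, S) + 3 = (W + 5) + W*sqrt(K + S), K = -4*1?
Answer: -270 - 210*sqrt(2) ≈ -566.98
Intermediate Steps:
K = -4
O(W, S) = 2 + W + W*sqrt(-4 + S) (O(W, S) = -3 + ((W + 5) + W*sqrt(-4 + S)) = -3 + ((5 + W) + W*sqrt(-4 + S)) = -3 + (5 + W + W*sqrt(-4 + S)) = 2 + W + W*sqrt(-4 + S))
-30*O(7, 6) = -30*(2 + 7 + 7*sqrt(-4 + 6)) = -30*(2 + 7 + 7*sqrt(2)) = -30*(9 + 7*sqrt(2)) = -270 - 210*sqrt(2)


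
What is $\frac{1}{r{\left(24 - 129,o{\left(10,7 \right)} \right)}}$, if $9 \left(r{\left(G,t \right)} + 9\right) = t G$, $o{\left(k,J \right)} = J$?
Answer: $- \frac{3}{272} \approx -0.011029$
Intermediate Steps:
$r{\left(G,t \right)} = -9 + \frac{G t}{9}$ ($r{\left(G,t \right)} = -9 + \frac{t G}{9} = -9 + \frac{G t}{9}$)
$\frac{1}{r{\left(24 - 129,o{\left(10,7 \right)} \right)}} = \frac{1}{-9 + \frac{1}{9} \left(24 - 129\right) 7} = \frac{1}{-9 + \frac{1}{9} \left(-105\right) 7} = \frac{1}{-9 - \frac{245}{3}} = \frac{1}{- \frac{272}{3}} = - \frac{3}{272}$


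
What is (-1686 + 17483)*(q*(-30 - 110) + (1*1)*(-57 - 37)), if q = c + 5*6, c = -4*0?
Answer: -67832318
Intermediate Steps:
c = 0
q = 30 (q = 0 + 5*6 = 0 + 30 = 30)
(-1686 + 17483)*(q*(-30 - 110) + (1*1)*(-57 - 37)) = (-1686 + 17483)*(30*(-30 - 110) + (1*1)*(-57 - 37)) = 15797*(30*(-140) + 1*(-94)) = 15797*(-4200 - 94) = 15797*(-4294) = -67832318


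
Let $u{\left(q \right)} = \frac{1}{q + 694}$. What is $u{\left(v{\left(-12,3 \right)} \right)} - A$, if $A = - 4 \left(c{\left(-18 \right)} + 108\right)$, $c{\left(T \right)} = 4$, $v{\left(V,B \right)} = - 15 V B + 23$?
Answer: $\frac{563137}{1257} \approx 448.0$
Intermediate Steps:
$v{\left(V,B \right)} = 23 - 15 B V$ ($v{\left(V,B \right)} = - 15 B V + 23 = 23 - 15 B V$)
$A = -448$ ($A = - 4 \left(4 + 108\right) = \left(-4\right) 112 = -448$)
$u{\left(q \right)} = \frac{1}{694 + q}$
$u{\left(v{\left(-12,3 \right)} \right)} - A = \frac{1}{694 - \left(-23 + 45 \left(-12\right)\right)} - -448 = \frac{1}{694 + \left(23 + 540\right)} + 448 = \frac{1}{694 + 563} + 448 = \frac{1}{1257} + 448 = \frac{563137}{1257}$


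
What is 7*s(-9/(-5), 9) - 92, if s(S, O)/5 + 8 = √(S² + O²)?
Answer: -372 + 63*√26 ≈ -50.762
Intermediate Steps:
s(S, O) = -40 + 5*√(O² + S²) (s(S, O) = -40 + 5*√(S² + O²) = -40 + 5*√(O² + S²))
7*s(-9/(-5), 9) - 92 = 7*(-40 + 5*√(9² + (-9/(-5))²)) - 92 = 7*(-40 + 5*√(81 + (-9*(-⅕))²)) - 92 = 7*(-40 + 5*√(81 + (9/5)²)) - 92 = 7*(-40 + 5*√(81 + 81/25)) - 92 = 7*(-40 + 5*√(2106/25)) - 92 = 7*(-40 + 5*(9*√26/5)) - 92 = 7*(-40 + 9*√26) - 92 = (-280 + 63*√26) - 92 = -372 + 63*√26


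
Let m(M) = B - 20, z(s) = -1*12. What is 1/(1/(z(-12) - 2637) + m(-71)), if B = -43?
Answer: -2649/166888 ≈ -0.015873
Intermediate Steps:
z(s) = -12
m(M) = -63 (m(M) = -43 - 20 = -63)
1/(1/(z(-12) - 2637) + m(-71)) = 1/(1/(-12 - 2637) - 63) = 1/(1/(-2649) - 63) = 1/(-1/2649 - 63) = 1/(-166888/2649) = -2649/166888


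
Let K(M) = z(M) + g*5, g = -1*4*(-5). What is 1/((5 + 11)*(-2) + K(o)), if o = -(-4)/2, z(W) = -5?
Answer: 1/63 ≈ 0.015873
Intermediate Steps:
g = 20 (g = -4*(-5) = 20)
o = 2 (o = -(-4)/2 = -1*(-2) = 2)
K(M) = 95 (K(M) = -5 + 20*5 = -5 + 100 = 95)
1/((5 + 11)*(-2) + K(o)) = 1/((5 + 11)*(-2) + 95) = 1/(16*(-2) + 95) = 1/(-32 + 95) = 1/63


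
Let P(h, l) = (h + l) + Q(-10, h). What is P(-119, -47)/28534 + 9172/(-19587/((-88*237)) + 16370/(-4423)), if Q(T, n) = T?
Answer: -365789749918248/110149635481 ≈ -3320.8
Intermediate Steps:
P(h, l) = -10 + h + l (P(h, l) = (h + l) - 10 = -10 + h + l)
P(-119, -47)/28534 + 9172/(-19587/((-88*237)) + 16370/(-4423)) = (-10 - 119 - 47)/28534 + 9172/(-19587/((-88*237)) + 16370/(-4423)) = -176*1/28534 + 9172/(-19587/(-20856) + 16370*(-1/4423)) = -8/1297 + 9172/(-19587*(-1/20856) - 16370/4423) = -8/1297 + 9172/(6529/6952 - 16370/4423) = -8/1297 + 9172/(-84926473/30748696) = -8/1297 + 9172*(-30748696/84926473) = -8/1297 - 282027039712/84926473 = -365789749918248/110149635481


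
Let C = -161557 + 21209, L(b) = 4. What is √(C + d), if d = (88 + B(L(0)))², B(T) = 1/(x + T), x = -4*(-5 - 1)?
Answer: I*√103956607/28 ≈ 364.14*I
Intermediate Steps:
x = 24 (x = -4*(-6) = 24)
B(T) = 1/(24 + T)
C = -140348
d = 6076225/784 (d = (88 + 1/(24 + 4))² = (88 + 1/28)² = (2465/28)² = 6076225/784 ≈ 7750.3)
√(C + d) = √(-140348 + 6076225/784) = √(-103956607/784) = I*√103956607/28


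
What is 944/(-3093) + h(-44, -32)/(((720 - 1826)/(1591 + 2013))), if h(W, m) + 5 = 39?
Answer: -190023956/1710429 ≈ -111.10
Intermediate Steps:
h(W, m) = 34 (h(W, m) = -5 + 39 = 34)
944/(-3093) + h(-44, -32)/(((720 - 1826)/(1591 + 2013))) = 944/(-3093) + 34/(((720 - 1826)/(1591 + 2013))) = 944*(-1/3093) + 34/((-1106/3604)) = -944/3093 + 34/((-1106*1/3604)) = -944/3093 + 34/(-553/1802) = -944/3093 + 34*(-1802/553) = -944/3093 - 61268/553 = -190023956/1710429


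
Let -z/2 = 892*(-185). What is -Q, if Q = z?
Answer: -330040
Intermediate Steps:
z = 330040 (z = -1784*(-185) = -2*(-165020) = 330040)
Q = 330040
-Q = -1*330040 = -330040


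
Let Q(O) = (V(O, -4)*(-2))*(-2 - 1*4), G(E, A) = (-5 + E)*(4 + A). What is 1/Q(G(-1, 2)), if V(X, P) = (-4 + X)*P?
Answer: 1/1920 ≈ 0.00052083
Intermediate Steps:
V(X, P) = P*(-4 + X)
Q(O) = 192 - 48*O (Q(O) = (-4*(-4 + O)*(-2))*(-2 - 1*4) = ((16 - 4*O)*(-2))*(-2 - 4) = (-32 + 8*O)*(-6) = 192 - 48*O)
1/Q(G(-1, 2)) = 1/(192 - 48*(-20 - 5*2 + 4*(-1) + 2*(-1))) = 1/(192 - 48*(-20 - 10 - 4 - 2)) = 1/(192 - 48*(-36)) = 1/(192 + 1728) = 1/1920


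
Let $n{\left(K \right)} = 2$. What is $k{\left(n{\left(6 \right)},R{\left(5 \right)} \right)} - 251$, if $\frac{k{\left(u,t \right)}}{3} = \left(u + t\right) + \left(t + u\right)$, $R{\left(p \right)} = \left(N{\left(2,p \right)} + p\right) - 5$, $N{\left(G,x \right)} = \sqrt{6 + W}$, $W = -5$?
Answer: $-233$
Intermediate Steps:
$N{\left(G,x \right)} = 1$ ($N{\left(G,x \right)} = \sqrt{6 - 5} = \sqrt{1} = 1$)
$R{\left(p \right)} = -4 + p$ ($R{\left(p \right)} = \left(1 + p\right) - 5 = -4 + p$)
$k{\left(u,t \right)} = 6 t + 6 u$ ($k{\left(u,t \right)} = 3 \left(\left(u + t\right) + \left(t + u\right)\right) = 3 \left(\left(t + u\right) + \left(t + u\right)\right) = 3 \left(2 t + 2 u\right) = 6 t + 6 u$)
$k{\left(n{\left(6 \right)},R{\left(5 \right)} \right)} - 251 = \left(6 \left(-4 + 5\right) + 6 \cdot 2\right) - 251 = \left(6 \cdot 1 + 12\right) - 251 = \left(6 + 12\right) - 251 = 18 - 251 = -233$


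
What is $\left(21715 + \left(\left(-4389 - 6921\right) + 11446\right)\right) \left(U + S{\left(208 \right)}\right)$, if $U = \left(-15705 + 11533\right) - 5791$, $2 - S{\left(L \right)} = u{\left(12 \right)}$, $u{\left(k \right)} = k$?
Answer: $-217920023$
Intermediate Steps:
$S{\left(L \right)} = -10$ ($S{\left(L \right)} = 2 - 12 = -10$)
$U = -9963$ ($U = -4172 - 5791 = -9963$)
$\left(21715 + \left(\left(-4389 - 6921\right) + 11446\right)\right) \left(U + S{\left(208 \right)}\right) = \left(21715 + \left(\left(-4389 - 6921\right) + 11446\right)\right) \left(-9963 - 10\right) = \left(21715 + \left(-11310 + 11446\right)\right) \left(-9973\right) = \left(21715 + 136\right) \left(-9973\right) = 21851 \left(-9973\right) = -217920023$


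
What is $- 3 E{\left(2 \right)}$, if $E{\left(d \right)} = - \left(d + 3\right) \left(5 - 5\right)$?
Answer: $0$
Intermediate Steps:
$E{\left(d \right)} = 0$ ($E{\left(d \right)} = - \left(3 + d\right) 0 = \left(-1\right) 0 = 0$)
$- 3 E{\left(2 \right)} = \left(-3\right) 0 = 0$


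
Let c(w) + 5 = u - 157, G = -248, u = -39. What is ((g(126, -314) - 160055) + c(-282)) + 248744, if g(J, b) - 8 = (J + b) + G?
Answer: 88060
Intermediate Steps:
c(w) = -201 (c(w) = -5 + (-39 - 157) = -5 - 196 = -201)
g(J, b) = -240 + J + b (g(J, b) = 8 + ((J + b) - 248) = 8 + (-248 + J + b) = -240 + J + b)
((g(126, -314) - 160055) + c(-282)) + 248744 = (((-240 + 126 - 314) - 160055) - 201) + 248744 = ((-428 - 160055) - 201) + 248744 = (-160483 - 201) + 248744 = -160684 + 248744 = 88060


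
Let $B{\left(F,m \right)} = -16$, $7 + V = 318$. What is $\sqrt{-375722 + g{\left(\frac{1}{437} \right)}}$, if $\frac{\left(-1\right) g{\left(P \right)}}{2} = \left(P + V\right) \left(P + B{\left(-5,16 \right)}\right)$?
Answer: $\frac{i \sqrt{69850988962}}{437} \approx 604.79 i$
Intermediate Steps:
$V = 311$ ($V = -7 + 318 = 311$)
$g{\left(P \right)} = - 2 \left(-16 + P\right) \left(311 + P\right)$ ($g{\left(P \right)} = - 2 \left(P + 311\right) \left(P - 16\right) = - 2 \left(311 + P\right) \left(-16 + P\right) = - 2 \left(-16 + P\right) \left(311 + P\right)$)
$\sqrt{-375722 + g{\left(\frac{1}{437} \right)}} = \sqrt{-375722 - \left(-9952 + \frac{2}{190969} + \frac{590}{437}\right)} = \sqrt{-375722 - \left(- \frac{4348434}{437} + \frac{2}{190969}\right)} = \sqrt{-375722 - - \frac{1900265656}{190969}} = \sqrt{-375722 + \frac{1900265656}{190969}} = \sqrt{- \frac{69850988962}{190969}} = \frac{i \sqrt{69850988962}}{437}$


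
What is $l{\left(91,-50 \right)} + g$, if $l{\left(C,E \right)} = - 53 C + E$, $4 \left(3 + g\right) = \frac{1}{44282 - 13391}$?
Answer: $- \frac{602498063}{123564} \approx -4876.0$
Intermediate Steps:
$g = - \frac{370691}{123564}$ ($g = -3 + \frac{1}{4 \left(44282 - 13391\right)} = -3 + \frac{1}{4 \cdot 30891} = -3 + \frac{1}{4} \cdot \frac{1}{30891} = -3 + \frac{1}{123564} = - \frac{370691}{123564} \approx -3.0$)
$l{\left(C,E \right)} = E - 53 C$
$l{\left(91,-50 \right)} + g = \left(-50 - 4823\right) - \frac{370691}{123564} = -4873 - \frac{370691}{123564} = - \frac{602498063}{123564}$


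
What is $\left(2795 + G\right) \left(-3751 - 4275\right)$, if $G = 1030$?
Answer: $-30699450$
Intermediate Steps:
$\left(2795 + G\right) \left(-3751 - 4275\right) = \left(2795 + 1030\right) \left(-3751 - 4275\right) = 3825 \left(-8026\right) = -30699450$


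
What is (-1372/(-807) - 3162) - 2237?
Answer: -4355621/807 ≈ -5397.3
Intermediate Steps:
(-1372/(-807) - 3162) - 2237 = (-1372*(-1/807) - 3162) - 2237 = (1372/807 - 3162) - 2237 = -2550362/807 - 2237 = -4355621/807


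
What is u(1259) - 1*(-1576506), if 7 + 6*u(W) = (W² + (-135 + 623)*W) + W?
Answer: 3886587/2 ≈ 1.9433e+6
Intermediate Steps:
u(W) = -7/6 + W²/6 + 163*W/2 (u(W) = -7/6 + ((W² + (-135 + 623)*W) + W)/6 = -7/6 + ((W² + 488*W) + W)/6 = -7/6 + (W² + 489*W)/6 = -7/6 + (W²/6 + 163*W/2) = -7/6 + W²/6 + 163*W/2)
u(1259) - 1*(-1576506) = (-7/6 + (⅙)*1259² + (163/2)*1259) - 1*(-1576506) = (-7/6 + (⅙)*1585081 + 205217/2) + 1576506 = (-7/6 + 1585081/6 + 205217/2) + 1576506 = 733575/2 + 1576506 = 3886587/2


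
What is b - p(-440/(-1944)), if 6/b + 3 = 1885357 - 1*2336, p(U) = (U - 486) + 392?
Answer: 21454166312/228786687 ≈ 93.774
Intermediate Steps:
p(U) = -94 + U (p(U) = (-486 + U) + 392 = -94 + U)
b = 3/941509 (b = 6/(-3 + (1885357 - 1*2336)) = 6/(-3 + (1885357 - 2336)) = 6/(-3 + 1883021) = 6/1883018 = 6*(1/1883018) = 3/941509 ≈ 3.1864e-6)
b - p(-440/(-1944)) = 3/941509 - (-94 - 440/(-1944)) = 3/941509 - (-94 - 440*(-1/1944)) = 3/941509 - (-94 + 55/243) = 3/941509 - 1*(-22787/243) = 3/941509 + 22787/243 = 21454166312/228786687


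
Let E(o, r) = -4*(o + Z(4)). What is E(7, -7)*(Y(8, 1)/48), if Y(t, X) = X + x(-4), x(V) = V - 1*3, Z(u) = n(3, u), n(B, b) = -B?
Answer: 2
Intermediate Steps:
Z(u) = -3 (Z(u) = -1*3 = -3)
E(o, r) = 12 - 4*o (E(o, r) = -4*(o - 3) = -4*(-3 + o) = 12 - 4*o)
x(V) = -3 + V (x(V) = V - 3 = -3 + V)
Y(t, X) = -7 + X (Y(t, X) = X + (-3 - 4) = X - 7 = -7 + X)
E(7, -7)*(Y(8, 1)/48) = (12 - 4*7)*((-7 + 1)/48) = (12 - 28)*(-6*1/48) = -16*(-⅛) = 2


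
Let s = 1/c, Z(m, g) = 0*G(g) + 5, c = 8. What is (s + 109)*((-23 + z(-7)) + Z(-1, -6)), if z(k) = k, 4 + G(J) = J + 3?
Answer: -21825/8 ≈ -2728.1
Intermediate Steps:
G(J) = -1 + J (G(J) = -4 + (J + 3) = -4 + (3 + J) = -1 + J)
Z(m, g) = 5 (Z(m, g) = 0*(-1 + g) + 5 = 0 + 5 = 5)
s = 1/8 ≈ 0.12500
(s + 109)*((-23 + z(-7)) + Z(-1, -6)) = (1/8 + 109)*((-23 - 7) + 5) = 873*(-30 + 5)/8 = (873/8)*(-25) = -21825/8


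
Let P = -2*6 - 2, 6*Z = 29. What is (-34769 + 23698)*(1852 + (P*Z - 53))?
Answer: -57502774/3 ≈ -1.9168e+7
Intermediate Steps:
Z = 29/6 (Z = (1/6)*29 = 29/6 ≈ 4.8333)
P = -14 (P = -12 - 2 = -14)
(-34769 + 23698)*(1852 + (P*Z - 53)) = (-34769 + 23698)*(1852 + (-14*29/6 - 53)) = -11071*(1852 + (-203/3 - 53)) = -11071*(1852 - 362/3) = -11071*5194/3 = -57502774/3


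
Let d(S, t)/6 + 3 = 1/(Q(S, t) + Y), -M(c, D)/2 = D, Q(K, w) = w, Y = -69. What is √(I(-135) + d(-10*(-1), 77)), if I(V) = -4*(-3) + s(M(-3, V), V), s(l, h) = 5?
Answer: I/2 ≈ 0.5*I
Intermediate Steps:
M(c, D) = -2*D
d(S, t) = -18 + 6/(-69 + t) (d(S, t) = -18 + 6/(t - 69) = -18 + 6/(-69 + t))
I(V) = 17 (I(V) = -4*(-3) + 5 = 12 + 5 = 17)
√(I(-135) + d(-10*(-1), 77)) = √(17 + 6*(208 - 3*77)/(-69 + 77)) = √(17 + 6*(208 - 231)/8) = √(17 + 6*(⅛)*(-23)) = √(17 - 69/4) = √(-¼) = I/2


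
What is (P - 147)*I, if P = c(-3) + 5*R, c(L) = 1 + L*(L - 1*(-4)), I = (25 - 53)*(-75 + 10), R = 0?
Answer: -271180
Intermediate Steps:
I = 1820 (I = -28*(-65) = 1820)
c(L) = 1 + L*(4 + L) (c(L) = 1 + L*(L + 4) = 1 + L*(4 + L))
P = -2 (P = (1 + (-3)² + 4*(-3)) + 5*0 = (1 + 9 - 12) + 0 = -2 + 0 = -2)
(P - 147)*I = (-2 - 147)*1820 = -149*1820 = -271180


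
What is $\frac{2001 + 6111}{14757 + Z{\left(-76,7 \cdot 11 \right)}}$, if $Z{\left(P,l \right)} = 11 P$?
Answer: $\frac{8112}{13921} \approx 0.58272$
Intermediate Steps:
$\frac{2001 + 6111}{14757 + Z{\left(-76,7 \cdot 11 \right)}} = \frac{2001 + 6111}{14757 + 11 \left(-76\right)} = \frac{8112}{14757 - 836} = \frac{8112}{13921}$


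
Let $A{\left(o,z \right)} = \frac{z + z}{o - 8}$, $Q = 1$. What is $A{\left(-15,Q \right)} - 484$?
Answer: $- \frac{11134}{23} \approx -484.09$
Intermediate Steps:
$A{\left(o,z \right)} = \frac{2 z}{-8 + o}$
$A{\left(-15,Q \right)} - 484 = 2 \cdot 1 \frac{1}{-8 - 15} - 484 = 2 \cdot 1 \frac{1}{-23} - 484 = 2 \cdot 1 \left(- \frac{1}{23}\right) - 484 = - \frac{2}{23} - 484 = - \frac{11134}{23}$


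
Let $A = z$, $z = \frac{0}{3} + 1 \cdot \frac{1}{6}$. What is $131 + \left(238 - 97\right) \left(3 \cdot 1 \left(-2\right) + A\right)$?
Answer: $- \frac{1383}{2} \approx -691.5$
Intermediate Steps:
$z = \frac{1}{6}$ ($z = 0 \cdot \frac{1}{3} + 1 \cdot \frac{1}{6} = 0 + \frac{1}{6} = \frac{1}{6} \approx 0.16667$)
$A = \frac{1}{6} \approx 0.16667$
$131 + \left(238 - 97\right) \left(3 \cdot 1 \left(-2\right) + A\right) = 131 + \left(238 - 97\right) \left(3 \cdot 1 \left(-2\right) + \frac{1}{6}\right) = 131 + \left(238 - 97\right) \left(3 \left(-2\right) + \frac{1}{6}\right) = 131 + 141 \left(-6 + \frac{1}{6}\right) = 131 + 141 \left(- \frac{35}{6}\right) = 131 - \frac{1645}{2} = - \frac{1383}{2}$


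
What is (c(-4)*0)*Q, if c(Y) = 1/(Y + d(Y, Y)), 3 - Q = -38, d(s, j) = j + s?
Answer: 0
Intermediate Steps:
Q = 41 (Q = 3 - 1*(-38) = 3 + 38 = 41)
c(Y) = 1/(3*Y) (c(Y) = 1/(Y + (Y + Y)) = 1/(Y + 2*Y) = 1/(3*Y))
(c(-4)*0)*Q = (((⅓)/(-4))*0)*41 = (((⅓)*(-¼))*0)*41 = -1/12*0*41 = 0*41 = 0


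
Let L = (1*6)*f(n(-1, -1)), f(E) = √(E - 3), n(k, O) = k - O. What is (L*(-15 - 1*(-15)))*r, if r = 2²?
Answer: 0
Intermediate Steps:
f(E) = √(-3 + E)
r = 4
L = 6*I*√3 (L = (1*6)*√(-3 + (-1 - 1*(-1))) = 6*√(-3 + (-1 + 1)) = 6*√(-3 + 0) = 6*√(-3) = 6*(I*√3) = 6*I*√3 ≈ 10.392*I)
(L*(-15 - 1*(-15)))*r = ((6*I*√3)*(-15 - 1*(-15)))*4 = ((6*I*√3)*(-15 + 15))*4 = ((6*I*√3)*0)*4 = 0*4 = 0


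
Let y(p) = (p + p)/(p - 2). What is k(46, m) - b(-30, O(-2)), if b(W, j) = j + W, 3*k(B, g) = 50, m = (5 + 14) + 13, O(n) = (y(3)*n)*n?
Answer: 68/3 ≈ 22.667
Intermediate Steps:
y(p) = 2*p/(-2 + p) (y(p) = (2*p)/(-2 + p) = 2*p/(-2 + p))
O(n) = 6*n² (O(n) = ((2*3/(-2 + 3))*n)*n = ((2*3/1)*n)*n = ((2*3*1)*n)*n = (6*n)*n = 6*n²)
m = 32 (m = 19 + 13 = 32)
k(B, g) = 50/3 (k(B, g) = (⅓)*50 = 50/3)
b(W, j) = W + j
k(46, m) - b(-30, O(-2)) = 50/3 - (-30 + 6*(-2)²) = 50/3 - (-30 + 6*4) = 50/3 - (-30 + 24) = 50/3 - 1*(-6) = 50/3 + 6 = 68/3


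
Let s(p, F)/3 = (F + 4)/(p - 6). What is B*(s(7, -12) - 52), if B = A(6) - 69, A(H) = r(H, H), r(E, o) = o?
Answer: 4788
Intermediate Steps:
s(p, F) = 3*(4 + F)/(-6 + p) (s(p, F) = 3*((F + 4)/(p - 6)) = 3*((4 + F)/(-6 + p)) = 3*(4 + F)/(-6 + p))
A(H) = H
B = -63 (B = 6 - 69 = -63)
B*(s(7, -12) - 52) = -63*(3*(4 - 12)/(-6 + 7) - 52) = -63*(3*(-8)/1 - 52) = -63*(3*1*(-8) - 52) = -63*(-24 - 52) = -63*(-76) = 4788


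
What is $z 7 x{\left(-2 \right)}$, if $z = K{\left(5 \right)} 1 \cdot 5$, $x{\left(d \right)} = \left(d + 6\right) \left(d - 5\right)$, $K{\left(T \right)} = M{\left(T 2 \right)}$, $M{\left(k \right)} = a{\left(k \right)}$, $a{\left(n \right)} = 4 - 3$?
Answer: $-980$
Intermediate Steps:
$a{\left(n \right)} = 1$
$M{\left(k \right)} = 1$
$K{\left(T \right)} = 1$
$x{\left(d \right)} = \left(-5 + d\right) \left(6 + d\right)$ ($x{\left(d \right)} = \left(6 + d\right) \left(-5 + d\right) = \left(-5 + d\right) \left(6 + d\right)$)
$z = 5$ ($z = 1 \cdot 1 \cdot 5 = 1 \cdot 5 = 5$)
$z 7 x{\left(-2 \right)} = 5 \cdot 7 \left(-30 - 2 + \left(-2\right)^{2}\right) = 35 \left(-30 - 2 + 4\right) = 35 \left(-28\right) = -980$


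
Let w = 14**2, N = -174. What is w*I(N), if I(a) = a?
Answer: -34104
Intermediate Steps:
w = 196
w*I(N) = 196*(-174) = -34104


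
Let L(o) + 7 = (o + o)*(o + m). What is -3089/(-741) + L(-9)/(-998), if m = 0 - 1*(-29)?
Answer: 3354769/739518 ≈ 4.5364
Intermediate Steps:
m = 29 (m = 0 + 29 = 29)
L(o) = -7 + 2*o*(29 + o) (L(o) = -7 + (o + o)*(o + 29) = -7 + (2*o)*(29 + o) = -7 + 2*o*(29 + o))
-3089/(-741) + L(-9)/(-998) = -3089/(-741) + (-7 + 2*(-9)² + 58*(-9))/(-998) = -3089*(-1/741) + (-7 + 2*81 - 522)*(-1/998) = 3089/741 + (-7 + 162 - 522)*(-1/998) = 3089/741 - 367*(-1/998) = 3089/741 + 367/998 = 3354769/739518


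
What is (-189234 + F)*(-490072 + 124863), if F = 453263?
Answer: -96425767061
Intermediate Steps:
(-189234 + F)*(-490072 + 124863) = (-189234 + 453263)*(-490072 + 124863) = 264029*(-365209) = -96425767061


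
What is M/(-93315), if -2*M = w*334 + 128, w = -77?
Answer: -853/6221 ≈ -0.13712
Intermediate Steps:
M = 12795 (M = -(-77*334 + 128)/2 = -(-25718 + 128)/2 = -½*(-25590) = 12795)
M/(-93315) = 12795/(-93315) = 12795*(-1/93315) = -853/6221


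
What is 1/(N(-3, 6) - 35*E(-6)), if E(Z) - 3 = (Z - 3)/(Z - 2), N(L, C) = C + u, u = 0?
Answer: -8/1107 ≈ -0.0072267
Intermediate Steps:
N(L, C) = C (N(L, C) = C + 0 = C)
E(Z) = 3 + (-3 + Z)/(-2 + Z) (E(Z) = 3 + (Z - 3)/(Z - 2) = 3 + (-3 + Z)/(-2 + Z))
1/(N(-3, 6) - 35*E(-6)) = 1/(6 - 35*(-9 + 4*(-6))/(-2 - 6)) = 1/(6 - 35*(-9 - 24)/(-8)) = 1/(6 - (-35)*(-33)/8) = 1/(6 - 35*33/8) = 1/(6 - 1155/8) = 1/(-1107/8) = -8/1107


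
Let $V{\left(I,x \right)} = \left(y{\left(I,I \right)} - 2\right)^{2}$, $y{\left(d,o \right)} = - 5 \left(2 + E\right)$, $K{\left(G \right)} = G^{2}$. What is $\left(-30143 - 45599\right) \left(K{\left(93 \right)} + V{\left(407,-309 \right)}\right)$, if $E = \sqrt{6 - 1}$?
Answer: $-675467156 - 9089040 \sqrt{5} \approx -6.9579 \cdot 10^{8}$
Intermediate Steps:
$E = \sqrt{5} \approx 2.2361$
$y{\left(d,o \right)} = -10 - 5 \sqrt{5}$ ($y{\left(d,o \right)} = - 5 \left(2 + \sqrt{5}\right) = -10 - 5 \sqrt{5}$)
$V{\left(I,x \right)} = \left(-12 - 5 \sqrt{5}\right)^{2}$ ($V{\left(I,x \right)} = \left(\left(-10 - 5 \sqrt{5}\right) - 2\right)^{2} = \left(-12 - 5 \sqrt{5}\right)^{2}$)
$\left(-30143 - 45599\right) \left(K{\left(93 \right)} + V{\left(407,-309 \right)}\right) = \left(-30143 - 45599\right) \left(93^{2} + \left(269 + 120 \sqrt{5}\right)\right) = - 75742 \left(8649 + \left(269 + 120 \sqrt{5}\right)\right) = - 75742 \left(8918 + 120 \sqrt{5}\right) = -675467156 - 9089040 \sqrt{5}$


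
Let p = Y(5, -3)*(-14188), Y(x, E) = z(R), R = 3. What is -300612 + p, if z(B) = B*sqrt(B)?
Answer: -300612 - 42564*sqrt(3) ≈ -3.7434e+5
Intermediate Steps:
z(B) = B**(3/2)
Y(x, E) = 3*sqrt(3) (Y(x, E) = 3**(3/2) = 3*sqrt(3))
p = -42564*sqrt(3) (p = (3*sqrt(3))*(-14188) = -42564*sqrt(3) ≈ -73723.)
-300612 + p = -300612 - 42564*sqrt(3)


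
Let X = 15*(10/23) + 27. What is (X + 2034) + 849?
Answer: 67080/23 ≈ 2916.5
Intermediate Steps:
X = 771/23 (X = 15*(10*(1/23)) + 27 = 15*(10/23) + 27 = 150/23 + 27 = 771/23 ≈ 33.522)
(X + 2034) + 849 = (771/23 + 2034) + 849 = 47553/23 + 849 = 67080/23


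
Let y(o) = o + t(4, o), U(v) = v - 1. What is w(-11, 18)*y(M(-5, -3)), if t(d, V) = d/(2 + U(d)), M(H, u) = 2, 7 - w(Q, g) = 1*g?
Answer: -154/5 ≈ -30.800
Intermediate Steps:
w(Q, g) = 7 - g
U(v) = -1 + v
t(d, V) = d/(1 + d) (t(d, V) = d/(2 + (-1 + d)) = d/(1 + d))
y(o) = 4/5 + o (y(o) = o + 4/(1 + 4) = o + 4/5 = 4/5 + o)
w(-11, 18)*y(M(-5, -3)) = (7 - 1*18)*(4/5 + 2) = (7 - 18)*(14/5) = -11*14/5 = -154/5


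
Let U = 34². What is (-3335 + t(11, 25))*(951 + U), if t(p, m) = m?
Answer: -6974170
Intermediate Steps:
U = 1156
(-3335 + t(11, 25))*(951 + U) = (-3335 + 25)*(951 + 1156) = -3310*2107 = -6974170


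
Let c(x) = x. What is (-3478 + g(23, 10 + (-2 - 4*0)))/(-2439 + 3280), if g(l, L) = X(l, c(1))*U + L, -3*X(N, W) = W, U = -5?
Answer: -10405/2523 ≈ -4.1241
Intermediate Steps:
X(N, W) = -W/3
g(l, L) = 5/3 + L (g(l, L) = -⅓*1*(-5) + L = -⅓*(-5) + L = 5/3 + L)
(-3478 + g(23, 10 + (-2 - 4*0)))/(-2439 + 3280) = (-3478 + (5/3 + (10 + (-2 - 4*0))))/(-2439 + 3280) = (-3478 + (5/3 + (10 + (-2 + 0))))/841 = (-3478 + (5/3 + (10 - 2)))*(1/841) = (-3478 + (5/3 + 8))*(1/841) = (-3478 + 29/3)*(1/841) = -10405/3*1/841 = -10405/2523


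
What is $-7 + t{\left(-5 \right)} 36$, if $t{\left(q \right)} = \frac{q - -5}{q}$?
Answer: $-7$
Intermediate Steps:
$t{\left(q \right)} = \frac{5 + q}{q}$ ($t{\left(q \right)} = \frac{q + 5}{q} = \frac{5 + q}{q}$)
$-7 + t{\left(-5 \right)} 36 = -7 + \frac{5 - 5}{-5} \cdot 36 = -7 + \left(- \frac{1}{5}\right) 0 \cdot 36 = -7 + 0 \cdot 36 = -7 + 0 = -7$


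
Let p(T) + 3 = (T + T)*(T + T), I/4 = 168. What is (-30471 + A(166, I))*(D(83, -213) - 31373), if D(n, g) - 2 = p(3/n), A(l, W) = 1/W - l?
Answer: 741635043522225/771568 ≈ 9.6121e+8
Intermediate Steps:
I = 672 (I = 4*168 = 672)
p(T) = -3 + 4*T² (p(T) = -3 + (T + T)*(T + T) = -3 + (2*T)*(2*T) = -3 + 4*T²)
D(n, g) = -1 + 36/n² (D(n, g) = 2 + (-3 + 4*(3/n)²) = 2 + (-3 + 4*(9/n²)) = 2 + (-3 + 36/n²) = -1 + 36/n²)
(-30471 + A(166, I))*(D(83, -213) - 31373) = (-30471 + (1/672 - 1*166))*((-1 + 36/83²) - 31373) = (-30471 + (1/672 - 166))*((-1 + 36*(1/6889)) - 31373) = (-30471 - 111551/672)*((-1 + 36/6889) - 31373) = -20588063*(-6853/6889 - 31373)/672 = -20588063/672*(-216135450/6889) = 741635043522225/771568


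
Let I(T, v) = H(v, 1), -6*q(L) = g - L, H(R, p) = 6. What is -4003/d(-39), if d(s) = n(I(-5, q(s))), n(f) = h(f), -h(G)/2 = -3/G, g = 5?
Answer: -4003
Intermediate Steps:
q(L) = -⅚ + L/6 (q(L) = -(5 - L)/6 = -⅚ + L/6)
h(G) = 6/G (h(G) = -(-6)/G = 6/G)
I(T, v) = 6
n(f) = 6/f
d(s) = 1 (d(s) = 6/6 = 6*(⅙) = 1)
-4003/d(-39) = -4003/1 = -4003*1 = -4003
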